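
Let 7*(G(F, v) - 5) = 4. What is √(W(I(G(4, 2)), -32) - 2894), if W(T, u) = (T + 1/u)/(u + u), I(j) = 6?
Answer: 3*I*√1317134/64 ≈ 53.797*I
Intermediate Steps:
G(F, v) = 39/7 (G(F, v) = 5 + (⅐)*4 = 5 + 4/7 = 39/7)
W(T, u) = (T + 1/u)/(2*u) (W(T, u) = (T + 1/u)/((2*u)) = (T + 1/u)*(1/(2*u)) = (T + 1/u)/(2*u))
√(W(I(G(4, 2)), -32) - 2894) = √((½)*(1 + 6*(-32))/(-32)² - 2894) = √((½)*(1/1024)*(1 - 192) - 2894) = √((½)*(1/1024)*(-191) - 2894) = √(-191/2048 - 2894) = √(-5927103/2048) = 3*I*√1317134/64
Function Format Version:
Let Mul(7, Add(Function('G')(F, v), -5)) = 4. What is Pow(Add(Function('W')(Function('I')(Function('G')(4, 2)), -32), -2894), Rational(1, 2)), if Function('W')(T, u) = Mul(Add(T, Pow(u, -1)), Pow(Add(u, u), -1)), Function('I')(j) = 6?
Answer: Mul(Rational(3, 64), I, Pow(1317134, Rational(1, 2))) ≈ Mul(53.797, I)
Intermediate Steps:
Function('G')(F, v) = Rational(39, 7) (Function('G')(F, v) = Add(5, Mul(Rational(1, 7), 4)) = Add(5, Rational(4, 7)) = Rational(39, 7))
Function('W')(T, u) = Mul(Rational(1, 2), Pow(u, -1), Add(T, Pow(u, -1))) (Function('W')(T, u) = Mul(Add(T, Pow(u, -1)), Pow(Mul(2, u), -1)) = Mul(Add(T, Pow(u, -1)), Mul(Rational(1, 2), Pow(u, -1))) = Mul(Rational(1, 2), Pow(u, -1), Add(T, Pow(u, -1))))
Pow(Add(Function('W')(Function('I')(Function('G')(4, 2)), -32), -2894), Rational(1, 2)) = Pow(Add(Mul(Rational(1, 2), Pow(-32, -2), Add(1, Mul(6, -32))), -2894), Rational(1, 2)) = Pow(Add(Mul(Rational(1, 2), Rational(1, 1024), Add(1, -192)), -2894), Rational(1, 2)) = Pow(Add(Mul(Rational(1, 2), Rational(1, 1024), -191), -2894), Rational(1, 2)) = Pow(Add(Rational(-191, 2048), -2894), Rational(1, 2)) = Pow(Rational(-5927103, 2048), Rational(1, 2)) = Mul(Rational(3, 64), I, Pow(1317134, Rational(1, 2)))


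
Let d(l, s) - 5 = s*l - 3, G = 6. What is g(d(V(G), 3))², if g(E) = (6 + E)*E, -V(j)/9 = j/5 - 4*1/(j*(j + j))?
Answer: 4379924761/10000 ≈ 4.3799e+5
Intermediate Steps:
V(j) = 18/j² - 9*j/5 (V(j) = -9*(j/5 - 4*1/(j*(j + j))) = -9*(j*(⅕) - 4*1/(2*j²)) = -9*(j/5 - 4*1/(2*j²)) = -9*(j/5 - 2/j²) = -9*(-2/j² + j/5) = 18/j² - 9*j/5)
d(l, s) = 2 + l*s (d(l, s) = 5 + (s*l - 3) = 5 + (l*s - 3) = 5 + (-3 + l*s) = 2 + l*s)
g(E) = E*(6 + E)
g(d(V(G), 3))² = ((2 + (18/6² - 9/5*6)*3)*(6 + (2 + (18/6² - 9/5*6)*3)))² = ((2 + (18*(1/36) - 54/5)*3)*(6 + (2 + (18*(1/36) - 54/5)*3)))² = ((2 + (½ - 54/5)*3)*(6 + (2 + (½ - 54/5)*3)))² = ((2 - 103/10*3)*(6 + (2 - 103/10*3)))² = ((2 - 309/10)*(6 + (2 - 309/10)))² = (-289*(6 - 289/10)/10)² = (-289/10*(-229/10))² = (66181/100)² = 4379924761/10000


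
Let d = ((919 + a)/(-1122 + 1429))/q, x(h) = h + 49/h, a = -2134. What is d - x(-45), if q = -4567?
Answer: 2907945781/63093105 ≈ 46.090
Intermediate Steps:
d = 1215/1402069 (d = ((919 - 2134)/(-1122 + 1429))/(-4567) = -1215/307*(-1/4567) = 1215/1402069 ≈ 0.00086658)
d - x(-45) = 1215/1402069 - (-45 + 49/(-45)) = 1215/1402069 - (-45 + 49*(-1/45)) = 1215/1402069 - (-45 - 49/45) = 1215/1402069 - 1*(-2074/45) = 1215/1402069 + 2074/45 = 2907945781/63093105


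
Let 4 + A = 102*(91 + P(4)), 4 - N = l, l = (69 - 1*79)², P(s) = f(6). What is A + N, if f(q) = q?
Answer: 9794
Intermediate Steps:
P(s) = 6
l = 100 (l = (69 - 79)² = (-10)² = 100)
N = -96 (N = 4 - 1*100 = 4 - 100 = -96)
A = 9890 (A = -4 + 102*(91 + 6) = -4 + 102*97 = -4 + 9894 = 9890)
A + N = 9890 - 96 = 9794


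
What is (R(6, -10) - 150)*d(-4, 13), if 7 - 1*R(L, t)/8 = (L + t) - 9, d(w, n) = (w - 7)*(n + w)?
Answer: -990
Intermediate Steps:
d(w, n) = (-7 + w)*(n + w)
R(L, t) = 128 - 8*L - 8*t (R(L, t) = 56 - 8*((L + t) - 9) = 56 - 8*(-9 + L + t) = 56 + (72 - 8*L - 8*t) = 128 - 8*L - 8*t)
(R(6, -10) - 150)*d(-4, 13) = ((128 - 8*6 - 8*(-10)) - 150)*((-4)² - 7*13 - 7*(-4) + 13*(-4)) = ((128 - 48 + 80) - 150)*(16 - 91 + 28 - 52) = (160 - 150)*(-99) = 10*(-99) = -990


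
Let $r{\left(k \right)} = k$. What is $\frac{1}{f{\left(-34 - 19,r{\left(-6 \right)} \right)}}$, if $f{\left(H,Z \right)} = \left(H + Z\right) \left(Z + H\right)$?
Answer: $\frac{1}{3481} \approx 0.00028727$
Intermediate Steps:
$f{\left(H,Z \right)} = \left(H + Z\right)^{2}$ ($f{\left(H,Z \right)} = \left(H + Z\right) \left(H + Z\right) = \left(H + Z\right)^{2}$)
$\frac{1}{f{\left(-34 - 19,r{\left(-6 \right)} \right)}} = \frac{1}{\left(\left(-34 - 19\right) - 6\right)^{2}} = \frac{1}{\left(-53 - 6\right)^{2}} = \frac{1}{\left(-59\right)^{2}} = \frac{1}{3481}$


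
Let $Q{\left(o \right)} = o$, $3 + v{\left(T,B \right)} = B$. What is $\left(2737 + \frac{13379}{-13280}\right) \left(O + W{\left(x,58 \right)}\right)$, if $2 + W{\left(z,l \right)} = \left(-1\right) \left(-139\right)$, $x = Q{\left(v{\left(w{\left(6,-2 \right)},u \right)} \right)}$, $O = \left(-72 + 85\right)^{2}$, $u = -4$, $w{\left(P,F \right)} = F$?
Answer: $\frac{5559099093}{6640} \approx 8.3721 \cdot 10^{5}$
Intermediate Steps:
$v{\left(T,B \right)} = -3 + B$
$O = 169$ ($O = 13^{2} = 169$)
$x = -7$ ($x = -3 - 4 = -7$)
$W{\left(z,l \right)} = 137$ ($W{\left(z,l \right)} = -2 - -139 = -2 + 139 = 137$)
$\left(2737 + \frac{13379}{-13280}\right) \left(O + W{\left(x,58 \right)}\right) = \left(2737 + \frac{13379}{-13280}\right) \left(169 + 137\right) = \left(2737 + 13379 \left(- \frac{1}{13280}\right)\right) 306 = \left(2737 - \frac{13379}{13280}\right) 306 = \frac{36333981}{13280} \cdot 306 = \frac{5559099093}{6640}$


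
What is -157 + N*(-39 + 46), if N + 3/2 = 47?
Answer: 323/2 ≈ 161.50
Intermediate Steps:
N = 91/2 (N = -3/2 + 47 = 91/2 ≈ 45.500)
-157 + N*(-39 + 46) = -157 + 91*(-39 + 46)/2 = -157 + (91/2)*7 = -157 + 637/2 = 323/2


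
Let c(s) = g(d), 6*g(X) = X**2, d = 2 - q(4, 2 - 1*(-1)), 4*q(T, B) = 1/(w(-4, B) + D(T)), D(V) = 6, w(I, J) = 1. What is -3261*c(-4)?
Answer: -3288175/1568 ≈ -2097.1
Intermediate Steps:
q(T, B) = 1/28 (q(T, B) = 1/(4*(1 + 6)) = (1/4)/7 = (1/4)*(1/7) = 1/28)
d = 55/28 (d = 2 - 1*1/28 = 2 - 1/28 = 55/28 ≈ 1.9643)
g(X) = X**2/6
c(s) = 3025/4704 (c(s) = (55/28)**2/6 = (1/6)*(3025/784) = 3025/4704)
-3261*c(-4) = -3261*3025/4704 = -3288175/1568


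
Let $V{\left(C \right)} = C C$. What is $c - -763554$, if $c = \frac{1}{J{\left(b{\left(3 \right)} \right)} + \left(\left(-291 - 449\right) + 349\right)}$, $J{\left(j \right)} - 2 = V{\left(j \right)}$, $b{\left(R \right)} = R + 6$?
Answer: $\frac{235174631}{308} \approx 7.6355 \cdot 10^{5}$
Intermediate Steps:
$b{\left(R \right)} = 6 + R$
$V{\left(C \right)} = C^{2}$
$J{\left(j \right)} = 2 + j^{2}$
$c = - \frac{1}{308}$ ($c = \frac{1}{\left(2 + \left(6 + 3\right)^{2}\right) + \left(\left(-291 - 449\right) + 349\right)} = \frac{1}{\left(2 + 9^{2}\right) + \left(-740 + 349\right)} = \frac{1}{\left(2 + 81\right) - 391} = \frac{1}{83 - 391} = \frac{1}{-308} = - \frac{1}{308} \approx -0.0032468$)
$c - -763554 = - \frac{1}{308} - -763554 = - \frac{1}{308} + 763554 = \frac{235174631}{308}$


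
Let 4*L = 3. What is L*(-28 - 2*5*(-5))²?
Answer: 363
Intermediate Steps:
L = ¾ (L = (¼)*3 = ¾ ≈ 0.75000)
L*(-28 - 2*5*(-5))² = 3*(-28 - 2*5*(-5))²/4 = 3*(-28 - 10*(-5))²/4 = 3*(-28 + 50)²/4 = (¾)*22² = (¾)*484 = 363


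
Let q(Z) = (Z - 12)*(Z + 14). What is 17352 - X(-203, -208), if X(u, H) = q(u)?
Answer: -23283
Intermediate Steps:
q(Z) = (-12 + Z)*(14 + Z)
X(u, H) = -168 + u**2 + 2*u
17352 - X(-203, -208) = 17352 - (-168 + (-203)**2 + 2*(-203)) = 17352 - (-168 + 41209 - 406) = 17352 - 1*40635 = 17352 - 40635 = -23283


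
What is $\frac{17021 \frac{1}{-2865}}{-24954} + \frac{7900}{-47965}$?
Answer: $- \frac{112795989347}{685834363530} \approx -0.16447$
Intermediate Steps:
$\frac{17021 \frac{1}{-2865}}{-24954} + \frac{7900}{-47965} = 17021 \left(- \frac{1}{2865}\right) \left(- \frac{1}{24954}\right) + 7900 \left(- \frac{1}{47965}\right) = \left(- \frac{17021}{2865}\right) \left(- \frac{1}{24954}\right) - \frac{1580}{9593} = \frac{17021}{71493210} - \frac{1580}{9593} = - \frac{112795989347}{685834363530}$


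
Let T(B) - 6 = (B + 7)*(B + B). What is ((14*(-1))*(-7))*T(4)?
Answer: 9212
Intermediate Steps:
T(B) = 6 + 2*B*(7 + B) (T(B) = 6 + (B + 7)*(B + B) = 6 + (7 + B)*(2*B) = 6 + 2*B*(7 + B))
((14*(-1))*(-7))*T(4) = ((14*(-1))*(-7))*(6 + 2*4**2 + 14*4) = (-14*(-7))*(6 + 2*16 + 56) = 98*(6 + 32 + 56) = 98*94 = 9212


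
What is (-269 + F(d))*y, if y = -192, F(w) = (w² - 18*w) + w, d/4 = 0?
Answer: 51648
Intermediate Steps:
d = 0 (d = 4*0 = 0)
F(w) = w² - 17*w
(-269 + F(d))*y = (-269 + 0*(-17 + 0))*(-192) = (-269 + 0*(-17))*(-192) = (-269 + 0)*(-192) = -269*(-192) = 51648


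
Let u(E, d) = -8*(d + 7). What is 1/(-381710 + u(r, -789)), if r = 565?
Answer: -1/375454 ≈ -2.6634e-6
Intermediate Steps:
u(E, d) = -56 - 8*d (u(E, d) = -8*(7 + d) = -56 - 8*d)
1/(-381710 + u(r, -789)) = 1/(-381710 + (-56 - 8*(-789))) = 1/(-381710 + (-56 + 6312)) = 1/(-381710 + 6256) = 1/(-375454) = -1/375454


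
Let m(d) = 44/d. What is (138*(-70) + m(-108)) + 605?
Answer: -244496/27 ≈ -9055.4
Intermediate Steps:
(138*(-70) + m(-108)) + 605 = (138*(-70) + 44/(-108)) + 605 = (-9660 + 44*(-1/108)) + 605 = (-9660 - 11/27) + 605 = -260831/27 + 605 = -244496/27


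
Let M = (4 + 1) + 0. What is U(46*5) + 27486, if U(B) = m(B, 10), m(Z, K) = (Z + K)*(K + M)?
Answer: 31086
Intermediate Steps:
M = 5 (M = 5 + 0 = 5)
m(Z, K) = (5 + K)*(K + Z) (m(Z, K) = (Z + K)*(K + 5) = (K + Z)*(5 + K) = (5 + K)*(K + Z))
U(B) = 150 + 15*B (U(B) = 10**2 + 5*10 + 5*B + 10*B = 100 + 50 + 5*B + 10*B = 150 + 15*B)
U(46*5) + 27486 = (150 + 15*(46*5)) + 27486 = (150 + 15*230) + 27486 = (150 + 3450) + 27486 = 3600 + 27486 = 31086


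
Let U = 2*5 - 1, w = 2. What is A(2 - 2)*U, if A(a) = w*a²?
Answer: 0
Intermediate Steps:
A(a) = 2*a²
U = 9 (U = 10 - 1 = 9)
A(2 - 2)*U = (2*(2 - 2)²)*9 = (2*0²)*9 = (2*0)*9 = 0*9 = 0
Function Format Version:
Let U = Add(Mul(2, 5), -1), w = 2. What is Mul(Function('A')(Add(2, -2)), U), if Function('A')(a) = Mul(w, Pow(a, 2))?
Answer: 0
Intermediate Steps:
Function('A')(a) = Mul(2, Pow(a, 2))
U = 9 (U = Add(10, -1) = 9)
Mul(Function('A')(Add(2, -2)), U) = Mul(Mul(2, Pow(Add(2, -2), 2)), 9) = Mul(Mul(2, Pow(0, 2)), 9) = Mul(Mul(2, 0), 9) = Mul(0, 9) = 0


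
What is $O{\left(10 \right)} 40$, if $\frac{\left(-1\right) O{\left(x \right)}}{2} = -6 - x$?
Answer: $1280$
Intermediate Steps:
$O{\left(x \right)} = 12 + 2 x$ ($O{\left(x \right)} = - 2 \left(-6 - x\right) = 12 + 2 x$)
$O{\left(10 \right)} 40 = \left(12 + 2 \cdot 10\right) 40 = \left(12 + 20\right) 40 = 32 \cdot 40 = 1280$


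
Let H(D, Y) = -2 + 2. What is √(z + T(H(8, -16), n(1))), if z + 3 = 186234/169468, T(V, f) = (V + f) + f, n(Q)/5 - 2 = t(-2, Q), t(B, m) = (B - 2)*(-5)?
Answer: √1565917789930/84734 ≈ 14.768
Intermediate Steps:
t(B, m) = 10 - 5*B (t(B, m) = (-2 + B)*(-5) = 10 - 5*B)
n(Q) = 110 (n(Q) = 10 + 5*(10 - 5*(-2)) = 10 + 5*(10 + 10) = 10 + 5*20 = 10 + 100 = 110)
H(D, Y) = 0
T(V, f) = V + 2*f
z = -161085/84734 (z = -3 + 186234/169468 = -3 + 186234*(1/169468) = -3 + 93117/84734 = -161085/84734 ≈ -1.9011)
√(z + T(H(8, -16), n(1))) = √(-161085/84734 + (0 + 2*110)) = √(-161085/84734 + (0 + 220)) = √(-161085/84734 + 220) = √(18480395/84734) = √1565917789930/84734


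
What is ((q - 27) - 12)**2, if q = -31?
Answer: 4900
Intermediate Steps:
((q - 27) - 12)**2 = ((-31 - 27) - 12)**2 = (-58 - 12)**2 = (-70)**2 = 4900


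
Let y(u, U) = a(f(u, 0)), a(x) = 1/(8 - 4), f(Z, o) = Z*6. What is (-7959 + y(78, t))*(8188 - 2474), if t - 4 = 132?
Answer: -90952595/2 ≈ -4.5476e+7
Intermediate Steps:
t = 136 (t = 4 + 132 = 136)
f(Z, o) = 6*Z
a(x) = ¼ (a(x) = 1/4 = ¼)
y(u, U) = ¼
(-7959 + y(78, t))*(8188 - 2474) = (-7959 + ¼)*(8188 - 2474) = -31835/4*5714 = -90952595/2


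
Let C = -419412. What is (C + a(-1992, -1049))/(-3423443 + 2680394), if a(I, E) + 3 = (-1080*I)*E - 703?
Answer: 2257196758/743049 ≈ 3037.8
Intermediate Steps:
a(I, E) = -706 - 1080*E*I (a(I, E) = -3 + ((-1080*I)*E - 703) = -3 + (-1080*E*I - 703) = -3 + (-703 - 1080*E*I) = -706 - 1080*E*I)
(C + a(-1992, -1049))/(-3423443 + 2680394) = (-419412 + (-706 - 1080*(-1049)*(-1992)))/(-3423443 + 2680394) = (-419412 + (-706 - 2256776640))/(-743049) = (-419412 - 2256777346)*(-1/743049) = -2257196758*(-1/743049) = 2257196758/743049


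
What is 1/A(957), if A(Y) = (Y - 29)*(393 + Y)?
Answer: 1/1252800 ≈ 7.9821e-7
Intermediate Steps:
A(Y) = (-29 + Y)*(393 + Y)
1/A(957) = 1/(-11397 + 957² + 364*957) = 1/(-11397 + 915849 + 348348) = 1/1252800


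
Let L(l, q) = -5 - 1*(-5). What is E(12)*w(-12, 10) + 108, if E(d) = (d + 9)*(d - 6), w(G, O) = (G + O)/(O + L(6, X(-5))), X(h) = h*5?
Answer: 414/5 ≈ 82.800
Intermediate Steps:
X(h) = 5*h
L(l, q) = 0 (L(l, q) = -5 + 5 = 0)
w(G, O) = (G + O)/O (w(G, O) = (G + O)/(O + 0) = (G + O)/O)
E(d) = (-6 + d)*(9 + d) (E(d) = (9 + d)*(-6 + d) = (-6 + d)*(9 + d))
E(12)*w(-12, 10) + 108 = (-54 + 12² + 3*12)*((-12 + 10)/10) + 108 = (-54 + 144 + 36)*((⅒)*(-2)) + 108 = 126*(-⅕) + 108 = -126/5 + 108 = 414/5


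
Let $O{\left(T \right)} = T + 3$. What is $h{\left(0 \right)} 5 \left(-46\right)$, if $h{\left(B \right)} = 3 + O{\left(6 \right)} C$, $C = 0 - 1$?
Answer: $1380$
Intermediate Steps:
$O{\left(T \right)} = 3 + T$
$C = -1$
$h{\left(B \right)} = -6$ ($h{\left(B \right)} = 3 + \left(3 + 6\right) \left(-1\right) = 3 + 9 \left(-1\right) = 3 - 9 = -6$)
$h{\left(0 \right)} 5 \left(-46\right) = \left(-6\right) 5 \left(-46\right) = \left(-30\right) \left(-46\right) = 1380$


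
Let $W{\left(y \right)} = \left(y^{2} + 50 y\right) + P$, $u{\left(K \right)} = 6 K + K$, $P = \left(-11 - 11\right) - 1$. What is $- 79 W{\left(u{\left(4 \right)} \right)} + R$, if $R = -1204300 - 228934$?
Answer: $-1603953$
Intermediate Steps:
$P = -23$ ($P = -22 - 1 = -23$)
$u{\left(K \right)} = 7 K$
$W{\left(y \right)} = -23 + y^{2} + 50 y$ ($W{\left(y \right)} = \left(y^{2} + 50 y\right) - 23 = -23 + y^{2} + 50 y$)
$R = -1433234$ ($R = -1204300 - 228934 = -1433234$)
$- 79 W{\left(u{\left(4 \right)} \right)} + R = - 79 \left(-23 + \left(7 \cdot 4\right)^{2} + 50 \cdot 7 \cdot 4\right) - 1433234 = - 79 \left(-23 + 28^{2} + 50 \cdot 28\right) - 1433234 = - 79 \left(-23 + 784 + 1400\right) - 1433234 = \left(-79\right) 2161 - 1433234 = -170719 - 1433234 = -1603953$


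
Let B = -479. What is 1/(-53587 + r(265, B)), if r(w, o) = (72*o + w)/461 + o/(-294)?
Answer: -135534/7272701201 ≈ -1.8636e-5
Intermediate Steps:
r(w, o) = w/461 + 20707*o/135534 (r(w, o) = (w + 72*o)*(1/461) + o*(-1/294) = (w/461 + 72*o/461) - o/294 = w/461 + 20707*o/135534)
1/(-53587 + r(265, B)) = 1/(-53587 + ((1/461)*265 + (20707/135534)*(-479))) = 1/(-53587 + (265/461 - 9918653/135534)) = 1/(-53587 - 9840743/135534) = 1/(-7272701201/135534) = -135534/7272701201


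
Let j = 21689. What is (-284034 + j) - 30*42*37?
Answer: -308965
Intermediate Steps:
(-284034 + j) - 30*42*37 = (-284034 + 21689) - 30*42*37 = -262345 - 1260*37 = -262345 - 46620 = -308965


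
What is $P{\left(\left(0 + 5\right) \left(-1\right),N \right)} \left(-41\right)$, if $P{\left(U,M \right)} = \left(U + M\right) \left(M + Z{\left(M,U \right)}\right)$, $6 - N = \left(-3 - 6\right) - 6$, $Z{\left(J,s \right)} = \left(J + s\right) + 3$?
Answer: $-26240$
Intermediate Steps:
$Z{\left(J,s \right)} = 3 + J + s$
$N = 21$ ($N = 6 - \left(\left(-3 - 6\right) - 6\right) = 6 - \left(-9 - 6\right) = 6 - -15 = 6 + 15 = 21$)
$P{\left(U,M \right)} = \left(M + U\right) \left(3 + U + 2 M\right)$ ($P{\left(U,M \right)} = \left(U + M\right) \left(M + \left(3 + M + U\right)\right) = \left(M + U\right) \left(3 + U + 2 M\right)$)
$P{\left(\left(0 + 5\right) \left(-1\right),N \right)} \left(-41\right) = \left(21^{2} + 21 \left(0 + 5\right) \left(-1\right) + 21 \left(3 + 21 + \left(0 + 5\right) \left(-1\right)\right) + \left(0 + 5\right) \left(-1\right) \left(3 + 21 + \left(0 + 5\right) \left(-1\right)\right)\right) \left(-41\right) = \left(441 + 21 \cdot 5 \left(-1\right) + 21 \left(3 + 21 + 5 \left(-1\right)\right) + 5 \left(-1\right) \left(3 + 21 + 5 \left(-1\right)\right)\right) \left(-41\right) = \left(441 + 21 \left(-5\right) + 21 \left(3 + 21 - 5\right) - 5 \left(3 + 21 - 5\right)\right) \left(-41\right) = \left(441 - 105 + 21 \cdot 19 - 95\right) \left(-41\right) = \left(441 - 105 + 399 - 95\right) \left(-41\right) = 640 \left(-41\right) = -26240$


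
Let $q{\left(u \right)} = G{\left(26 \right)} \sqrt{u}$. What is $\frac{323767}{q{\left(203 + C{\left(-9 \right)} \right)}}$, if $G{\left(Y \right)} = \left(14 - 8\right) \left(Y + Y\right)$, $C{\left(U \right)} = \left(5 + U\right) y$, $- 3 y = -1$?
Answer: $\frac{323767 \sqrt{15}}{17160} \approx 73.074$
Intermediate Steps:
$y = \frac{1}{3}$ ($y = \left(- \frac{1}{3}\right) \left(-1\right) = \frac{1}{3} \approx 0.33333$)
$C{\left(U \right)} = \frac{5}{3} + \frac{U}{3}$ ($C{\left(U \right)} = \left(5 + U\right) \frac{1}{3} = \frac{5}{3} + \frac{U}{3}$)
$G{\left(Y \right)} = 12 Y$ ($G{\left(Y \right)} = 6 \cdot 2 Y = 12 Y$)
$q{\left(u \right)} = 312 \sqrt{u}$ ($q{\left(u \right)} = 12 \cdot 26 \sqrt{u} = 312 \sqrt{u}$)
$\frac{323767}{q{\left(203 + C{\left(-9 \right)} \right)}} = \frac{323767}{312 \sqrt{203 + \left(\frac{5}{3} + \frac{1}{3} \left(-9\right)\right)}} = \frac{323767}{312 \sqrt{203 + \left(\frac{5}{3} - 3\right)}} = \frac{323767}{312 \sqrt{203 - \frac{4}{3}}} = \frac{323767}{312 \sqrt{\frac{605}{3}}} = \frac{323767}{312 \frac{11 \sqrt{15}}{3}} = \frac{323767}{1144 \sqrt{15}} = 323767 \frac{\sqrt{15}}{17160} = \frac{323767 \sqrt{15}}{17160}$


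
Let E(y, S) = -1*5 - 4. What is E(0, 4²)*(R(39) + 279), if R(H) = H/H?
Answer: -2520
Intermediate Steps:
R(H) = 1
E(y, S) = -9 (E(y, S) = -5 - 4 = -9)
E(0, 4²)*(R(39) + 279) = -9*(1 + 279) = -9*280 = -2520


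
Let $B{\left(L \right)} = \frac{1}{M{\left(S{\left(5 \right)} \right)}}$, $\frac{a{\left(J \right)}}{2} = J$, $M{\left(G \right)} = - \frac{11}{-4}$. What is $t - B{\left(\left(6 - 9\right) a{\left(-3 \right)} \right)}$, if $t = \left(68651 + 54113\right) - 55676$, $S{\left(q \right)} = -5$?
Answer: $\frac{737964}{11} \approx 67088.0$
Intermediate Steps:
$M{\left(G \right)} = \frac{11}{4}$ ($M{\left(G \right)} = \left(-11\right) \left(- \frac{1}{4}\right) = \frac{11}{4}$)
$a{\left(J \right)} = 2 J$
$t = 67088$ ($t = 122764 - 55676 = 67088$)
$B{\left(L \right)} = \frac{4}{11}$ ($B{\left(L \right)} = \frac{1}{\frac{11}{4}} = \frac{4}{11}$)
$t - B{\left(\left(6 - 9\right) a{\left(-3 \right)} \right)} = 67088 - \frac{4}{11} = \frac{737964}{11}$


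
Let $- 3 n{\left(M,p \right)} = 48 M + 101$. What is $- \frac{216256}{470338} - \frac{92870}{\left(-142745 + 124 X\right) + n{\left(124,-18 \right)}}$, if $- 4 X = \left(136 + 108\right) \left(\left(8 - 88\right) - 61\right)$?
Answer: $- \frac{182262531721}{325154536498} \approx -0.56054$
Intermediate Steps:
$n{\left(M,p \right)} = - \frac{101}{3} - 16 M$ ($n{\left(M,p \right)} = - \frac{48 M + 101}{3} = - \frac{101 + 48 M}{3} = - \frac{101}{3} - 16 M$)
$X = 8601$ ($X = - \frac{\left(136 + 108\right) \left(\left(8 - 88\right) - 61\right)}{4} = - \frac{244 \left(-80 - 61\right)}{4} = - \frac{244 \left(-141\right)}{4} = \left(- \frac{1}{4}\right) \left(-34404\right) = 8601$)
$- \frac{216256}{470338} - \frac{92870}{\left(-142745 + 124 X\right) + n{\left(124,-18 \right)}} = - \frac{216256}{470338} - \frac{92870}{\left(-142745 + 124 \cdot 8601\right) - \frac{6053}{3}} = \left(-216256\right) \frac{1}{470338} - \frac{92870}{\left(-142745 + 1066524\right) - \frac{6053}{3}} = - \frac{108128}{235169} - \frac{92870}{923779 - \frac{6053}{3}} = - \frac{108128}{235169} - \frac{92870}{\frac{2765284}{3}} = - \frac{108128}{235169} - \frac{139305}{1382642} = - \frac{182262531721}{325154536498}$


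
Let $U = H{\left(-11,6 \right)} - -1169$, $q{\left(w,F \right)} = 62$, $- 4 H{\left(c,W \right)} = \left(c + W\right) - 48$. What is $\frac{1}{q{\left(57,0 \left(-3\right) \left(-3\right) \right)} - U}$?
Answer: $- \frac{4}{4481} \approx -0.00089266$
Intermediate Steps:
$H{\left(c,W \right)} = 12 - \frac{W}{4} - \frac{c}{4}$ ($H{\left(c,W \right)} = - \frac{\left(c + W\right) - 48}{4} = - \frac{\left(W + c\right) - 48}{4} = - \frac{-48 + W + c}{4} = 12 - \frac{W}{4} - \frac{c}{4}$)
$U = \frac{4729}{4}$ ($U = \left(12 - \frac{3}{2} - - \frac{11}{4}\right) - -1169 = \left(12 - \frac{3}{2} + \frac{11}{4}\right) + 1169 = \frac{53}{4} + 1169 = \frac{4729}{4} \approx 1182.3$)
$\frac{1}{q{\left(57,0 \left(-3\right) \left(-3\right) \right)} - U} = \frac{1}{62 - \frac{4729}{4}} = \frac{1}{- \frac{4481}{4}} = - \frac{4}{4481}$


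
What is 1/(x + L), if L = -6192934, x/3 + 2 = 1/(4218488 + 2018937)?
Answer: -6237425/38627998779497 ≈ -1.6147e-7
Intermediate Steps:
x = -37424547/6237425 (x = -6 + 3/(4218488 + 2018937) = -6 + 3/6237425 = -37424547/6237425 ≈ -6.0000)
1/(x + L) = 1/(-37424547/6237425 - 6192934) = 1/(-38627998779497/6237425) = -6237425/38627998779497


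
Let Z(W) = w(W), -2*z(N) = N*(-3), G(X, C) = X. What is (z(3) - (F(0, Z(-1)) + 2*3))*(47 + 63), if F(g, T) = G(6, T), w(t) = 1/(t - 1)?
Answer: -825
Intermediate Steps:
z(N) = 3*N/2 (z(N) = -N*(-3)/2 = -(-3)*N/2 = 3*N/2)
w(t) = 1/(-1 + t)
Z(W) = 1/(-1 + W)
F(g, T) = 6
(z(3) - (F(0, Z(-1)) + 2*3))*(47 + 63) = ((3/2)*3 - (6 + 2*3))*(47 + 63) = (9/2 - (6 + 6))*110 = (9/2 - 1*12)*110 = (9/2 - 12)*110 = -15/2*110 = -825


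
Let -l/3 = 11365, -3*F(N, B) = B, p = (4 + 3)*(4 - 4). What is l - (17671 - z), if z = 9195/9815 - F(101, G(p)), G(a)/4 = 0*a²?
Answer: -101614819/1963 ≈ -51765.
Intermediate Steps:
p = 0 (p = 7*0 = 0)
G(a) = 0 (G(a) = 4*(0*a²) = 4*0 = 0)
F(N, B) = -B/3
l = -34095 (l = -3*11365 = -34095)
z = 1839/1963 (z = 9195/9815 - (-1)*0/3 = 9195*(1/9815) - 1*0 = 1839/1963 + 0 = 1839/1963 ≈ 0.93683)
l - (17671 - z) = -34095 - (17671 - 1*1839/1963) = -34095 - (17671 - 1839/1963) = -34095 - 1*34686334/1963 = -34095 - 34686334/1963 = -101614819/1963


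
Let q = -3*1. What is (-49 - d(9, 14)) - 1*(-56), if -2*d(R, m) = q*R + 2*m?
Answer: 15/2 ≈ 7.5000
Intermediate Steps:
q = -3
d(R, m) = -m + 3*R/2 (d(R, m) = -(-3*R + 2*m)/2 = -m + 3*R/2)
(-49 - d(9, 14)) - 1*(-56) = (-49 - (-1*14 + (3/2)*9)) - 1*(-56) = (-49 - (-14 + 27/2)) + 56 = (-49 - 1*(-½)) + 56 = (-49 + ½) + 56 = -97/2 + 56 = 15/2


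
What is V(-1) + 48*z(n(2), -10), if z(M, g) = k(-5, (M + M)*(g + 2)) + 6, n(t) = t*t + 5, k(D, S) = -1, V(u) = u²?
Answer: 241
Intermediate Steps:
n(t) = 5 + t² (n(t) = t² + 5 = 5 + t²)
z(M, g) = 5 (z(M, g) = -1 + 6 = 5)
V(-1) + 48*z(n(2), -10) = (-1)² + 48*5 = 1 + 240 = 241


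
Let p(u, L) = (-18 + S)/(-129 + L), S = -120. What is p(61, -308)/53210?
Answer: 3/505495 ≈ 5.9348e-6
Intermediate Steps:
p(u, L) = -138/(-129 + L) (p(u, L) = (-18 - 120)/(-129 + L) = -138/(-129 + L))
p(61, -308)/53210 = -138/(-129 - 308)/53210 = -138/(-437)*(1/53210) = -138*(-1/437)*(1/53210) = (6/19)*(1/53210) = 3/505495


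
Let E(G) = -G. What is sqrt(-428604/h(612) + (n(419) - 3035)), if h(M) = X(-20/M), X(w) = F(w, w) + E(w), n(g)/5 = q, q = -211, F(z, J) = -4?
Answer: sqrt(38297925674)/607 ≈ 322.40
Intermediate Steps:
n(g) = -1055 (n(g) = 5*(-211) = -1055)
X(w) = -4 - w
h(M) = -4 + 20/M (h(M) = -4 - (-20)/M = -4 + 20/M)
sqrt(-428604/h(612) + (n(419) - 3035)) = sqrt(-428604/(-4 + 20/612) + (-1055 - 3035)) = sqrt(-428604/(-4 + 20*(1/612)) - 4090) = sqrt(-428604/(-4 + 5/153) - 4090) = sqrt(-428604/(-607/153) - 4090) = sqrt(-428604*(-153/607) - 4090) = sqrt(65576412/607 - 4090) = sqrt(63093782/607) = sqrt(38297925674)/607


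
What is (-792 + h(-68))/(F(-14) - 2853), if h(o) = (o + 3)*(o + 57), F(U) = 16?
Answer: 77/2837 ≈ 0.027141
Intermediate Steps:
h(o) = (3 + o)*(57 + o)
(-792 + h(-68))/(F(-14) - 2853) = (-792 + (171 + (-68)**2 + 60*(-68)))/(16 - 2853) = (-792 + (171 + 4624 - 4080))/(-2837) = (-792 + 715)*(-1/2837) = -77*(-1/2837) = 77/2837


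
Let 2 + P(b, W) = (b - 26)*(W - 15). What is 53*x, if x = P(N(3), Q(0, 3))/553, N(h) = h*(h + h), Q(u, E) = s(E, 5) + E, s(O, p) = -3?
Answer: 6254/553 ≈ 11.309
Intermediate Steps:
Q(u, E) = -3 + E
N(h) = 2*h² (N(h) = h*(2*h) = 2*h²)
P(b, W) = -2 + (-26 + b)*(-15 + W) (P(b, W) = -2 + (b - 26)*(W - 15) = -2 + (-26 + b)*(-15 + W))
x = 118/553 (x = (388 - 26*(-3 + 3) - 30*3² + (-3 + 3)*(2*3²))/553 = (388 - 26*0 - 30*9 + 0*(2*9))*(1/553) = (388 + 0 - 15*18 + 0*18)*(1/553) = (388 + 0 - 270 + 0)*(1/553) = 118*(1/553) = 118/553 ≈ 0.21338)
53*x = 53*(118/553) = 6254/553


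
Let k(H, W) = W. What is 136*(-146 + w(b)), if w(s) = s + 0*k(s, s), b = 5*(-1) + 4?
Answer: -19992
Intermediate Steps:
b = -1 (b = -5 + 4 = -1)
w(s) = s (w(s) = s + 0*s = s + 0 = s)
136*(-146 + w(b)) = 136*(-146 - 1) = 136*(-147) = -19992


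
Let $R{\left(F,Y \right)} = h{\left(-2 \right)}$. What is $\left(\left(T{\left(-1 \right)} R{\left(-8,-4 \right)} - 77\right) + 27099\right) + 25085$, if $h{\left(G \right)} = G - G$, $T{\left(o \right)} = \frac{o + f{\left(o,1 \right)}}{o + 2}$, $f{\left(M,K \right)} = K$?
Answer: $52107$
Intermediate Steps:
$T{\left(o \right)} = \frac{1 + o}{2 + o}$ ($T{\left(o \right)} = \frac{o + 1}{o + 2} = \frac{1 + o}{2 + o}$)
$h{\left(G \right)} = 0$
$R{\left(F,Y \right)} = 0$
$\left(\left(T{\left(-1 \right)} R{\left(-8,-4 \right)} - 77\right) + 27099\right) + 25085 = \left(\left(\frac{1 - 1}{2 - 1} \cdot 0 - 77\right) + 27099\right) + 25085 = \left(\left(1^{-1} \cdot 0 \cdot 0 - 77\right) + 27099\right) + 25085 = \left(\left(1 \cdot 0 \cdot 0 - 77\right) + 27099\right) + 25085 = \left(\left(0 \cdot 0 - 77\right) + 27099\right) + 25085 = \left(\left(0 - 77\right) + 27099\right) + 25085 = \left(-77 + 27099\right) + 25085 = 27022 + 25085 = 52107$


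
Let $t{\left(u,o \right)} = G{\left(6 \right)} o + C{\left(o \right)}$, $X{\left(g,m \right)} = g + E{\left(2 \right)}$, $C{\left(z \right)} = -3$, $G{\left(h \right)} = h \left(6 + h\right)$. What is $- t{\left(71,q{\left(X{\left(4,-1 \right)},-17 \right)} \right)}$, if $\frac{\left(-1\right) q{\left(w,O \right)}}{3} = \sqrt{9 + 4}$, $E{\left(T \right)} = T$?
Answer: $3 + 216 \sqrt{13} \approx 781.8$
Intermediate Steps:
$X{\left(g,m \right)} = 2 + g$ ($X{\left(g,m \right)} = g + 2 = 2 + g$)
$q{\left(w,O \right)} = - 3 \sqrt{13}$ ($q{\left(w,O \right)} = - 3 \sqrt{9 + 4} = - 3 \sqrt{13}$)
$t{\left(u,o \right)} = -3 + 72 o$ ($t{\left(u,o \right)} = 6 \left(6 + 6\right) o - 3 = 6 \cdot 12 o - 3 = 72 o - 3 = -3 + 72 o$)
$- t{\left(71,q{\left(X{\left(4,-1 \right)},-17 \right)} \right)} = - (-3 + 72 \left(- 3 \sqrt{13}\right)) = - (-3 - 216 \sqrt{13}) = 3 + 216 \sqrt{13}$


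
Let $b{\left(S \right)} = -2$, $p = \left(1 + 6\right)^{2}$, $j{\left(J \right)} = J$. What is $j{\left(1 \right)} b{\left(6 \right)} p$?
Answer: $-98$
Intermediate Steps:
$p = 49$ ($p = 7^{2} = 49$)
$j{\left(1 \right)} b{\left(6 \right)} p = 1 \left(-2\right) 49 = \left(-2\right) 49 = -98$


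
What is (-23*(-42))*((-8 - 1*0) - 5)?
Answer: -12558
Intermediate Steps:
(-23*(-42))*((-8 - 1*0) - 5) = 966*((-8 + 0) - 5) = 966*(-8 - 5) = 966*(-13) = -12558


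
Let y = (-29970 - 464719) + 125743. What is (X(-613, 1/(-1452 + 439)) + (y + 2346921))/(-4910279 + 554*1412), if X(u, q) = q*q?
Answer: -2029736627776/4236057443239 ≈ -0.47916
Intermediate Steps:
y = -368946 (y = -494689 + 125743 = -368946)
X(u, q) = q²
(X(-613, 1/(-1452 + 439)) + (y + 2346921))/(-4910279 + 554*1412) = ((1/(-1452 + 439))² + (-368946 + 2346921))/(-4910279 + 554*1412) = ((1/(-1013))² + 1977975)/(-4910279 + 782248) = ((-1/1013)² + 1977975)/(-4128031) = (1/1026169 + 1977975)*(-1/4128031) = (2029736627776/1026169)*(-1/4128031) = -2029736627776/4236057443239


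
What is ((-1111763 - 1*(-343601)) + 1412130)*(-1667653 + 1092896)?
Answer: -370125115776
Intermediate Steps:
((-1111763 - 1*(-343601)) + 1412130)*(-1667653 + 1092896) = ((-1111763 + 343601) + 1412130)*(-574757) = (-768162 + 1412130)*(-574757) = 643968*(-574757) = -370125115776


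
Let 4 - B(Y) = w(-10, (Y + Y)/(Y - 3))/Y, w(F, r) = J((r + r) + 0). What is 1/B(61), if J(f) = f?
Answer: 29/114 ≈ 0.25439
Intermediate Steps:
w(F, r) = 2*r (w(F, r) = (r + r) + 0 = 2*r + 0 = 2*r)
B(Y) = 4 - 4/(-3 + Y) (B(Y) = 4 - 2*((Y + Y)/(Y - 3))/Y = 4 - 2*((2*Y)/(-3 + Y))/Y = 4 - 2*(2*Y/(-3 + Y))/Y = 4 - 4*Y/(-3 + Y)/Y = 4 - 4/(-3 + Y))
1/B(61) = 1/(4*(-4 + 61)/(-3 + 61)) = 1/(4*57/58) = 1/(4*(1/58)*57) = 1/(114/29) = 29/114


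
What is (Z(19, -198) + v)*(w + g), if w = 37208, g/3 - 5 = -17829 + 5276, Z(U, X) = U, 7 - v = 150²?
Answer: 9798664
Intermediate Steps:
v = -22493 (v = 7 - 1*150² = 7 - 1*22500 = 7 - 22500 = -22493)
g = -37644 (g = 15 + 3*(-17829 + 5276) = 15 + 3*(-12553) = 15 - 37659 = -37644)
(Z(19, -198) + v)*(w + g) = (19 - 22493)*(37208 - 37644) = -22474*(-436) = 9798664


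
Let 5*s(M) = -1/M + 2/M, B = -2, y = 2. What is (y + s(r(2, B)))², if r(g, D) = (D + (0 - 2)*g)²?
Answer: 130321/32400 ≈ 4.0223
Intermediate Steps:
r(g, D) = (D - 2*g)²
s(M) = 1/(5*M) (s(M) = (-1/M + 2/M)/5 = 1/(5*M))
(y + s(r(2, B)))² = (2 + 1/(5*((-2 - 2*2)²)))² = (2 + 1/(5*((-2 - 4)²)))² = (2 + 1/(5*((-6)²)))² = (2 + (⅕)/36)² = (2 + (⅕)*(1/36))² = (2 + 1/180)² = (361/180)² = 130321/32400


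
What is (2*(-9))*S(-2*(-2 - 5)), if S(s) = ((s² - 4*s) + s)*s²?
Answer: -543312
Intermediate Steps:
S(s) = s²*(s² - 3*s) (S(s) = (s² - 3*s)*s² = s²*(s² - 3*s))
(2*(-9))*S(-2*(-2 - 5)) = (2*(-9))*((-2*(-2 - 5))³*(-3 - 2*(-2 - 5))) = -18*(-2*(-7))³*(-3 - 2*(-7)) = -18*14³*(-3 + 14) = -49392*11 = -18*30184 = -543312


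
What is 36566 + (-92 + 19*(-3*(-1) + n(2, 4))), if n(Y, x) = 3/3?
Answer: 36550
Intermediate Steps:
n(Y, x) = 1 (n(Y, x) = 3*(⅓) = 1)
36566 + (-92 + 19*(-3*(-1) + n(2, 4))) = 36566 + (-92 + 19*(-3*(-1) + 1)) = 36566 + (-92 + 19*(3 + 1)) = 36566 + (-92 + 19*4) = 36566 + (-92 + 76) = 36566 - 16 = 36550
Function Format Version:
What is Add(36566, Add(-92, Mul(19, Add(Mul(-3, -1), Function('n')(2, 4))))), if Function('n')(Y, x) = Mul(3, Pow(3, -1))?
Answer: 36550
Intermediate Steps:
Function('n')(Y, x) = 1 (Function('n')(Y, x) = Mul(3, Rational(1, 3)) = 1)
Add(36566, Add(-92, Mul(19, Add(Mul(-3, -1), Function('n')(2, 4))))) = Add(36566, Add(-92, Mul(19, Add(Mul(-3, -1), 1)))) = Add(36566, Add(-92, Mul(19, Add(3, 1)))) = Add(36566, Add(-92, Mul(19, 4))) = Add(36566, Add(-92, 76)) = Add(36566, -16) = 36550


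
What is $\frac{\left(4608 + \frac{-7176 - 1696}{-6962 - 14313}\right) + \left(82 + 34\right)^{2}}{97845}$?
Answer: $\frac{128106824}{693884125} \approx 0.18462$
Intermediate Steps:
$\frac{\left(4608 + \frac{-7176 - 1696}{-6962 - 14313}\right) + \left(82 + 34\right)^{2}}{97845} = \left(\left(4608 - \frac{8872}{-21275}\right) + 116^{2}\right) \frac{1}{97845} = \left(\left(4608 - - \frac{8872}{21275}\right) + 13456\right) \frac{1}{97845} = \left(\left(4608 + \frac{8872}{21275}\right) + 13456\right) \frac{1}{97845} = \left(\frac{98044072}{21275} + 13456\right) \frac{1}{97845} = \frac{384320472}{21275} \cdot \frac{1}{97845} = \frac{128106824}{693884125}$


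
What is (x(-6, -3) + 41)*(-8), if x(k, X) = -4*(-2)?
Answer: -392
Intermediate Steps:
x(k, X) = 8
(x(-6, -3) + 41)*(-8) = (8 + 41)*(-8) = 49*(-8) = -392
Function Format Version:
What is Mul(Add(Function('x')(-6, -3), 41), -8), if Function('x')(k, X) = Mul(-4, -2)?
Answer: -392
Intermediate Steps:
Function('x')(k, X) = 8
Mul(Add(Function('x')(-6, -3), 41), -8) = Mul(Add(8, 41), -8) = Mul(49, -8) = -392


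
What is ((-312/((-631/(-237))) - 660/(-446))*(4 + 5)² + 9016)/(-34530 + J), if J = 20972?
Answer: 25057717/953893427 ≈ 0.026269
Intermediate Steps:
((-312/((-631/(-237))) - 660/(-446))*(4 + 5)² + 9016)/(-34530 + J) = ((-312/((-631/(-237))) - 660/(-446))*(4 + 5)² + 9016)/(-34530 + 20972) = ((-312/((-631*(-1/237))) - 660*(-1/446))*9² + 9016)/(-13558) = ((-312/631/237 + 330/223)*81 + 9016)*(-1/13558) = ((-312*237/631 + 330/223)*81 + 9016)*(-1/13558) = ((-73944/631 + 330/223)*81 + 9016)*(-1/13558) = (-16281282/140713*81 + 9016)*(-1/13558) = (-1318783842/140713 + 9016)*(-1/13558) = -50115434/140713*(-1/13558) = 25057717/953893427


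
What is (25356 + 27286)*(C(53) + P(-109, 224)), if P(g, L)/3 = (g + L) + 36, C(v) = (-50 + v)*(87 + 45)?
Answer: 44693058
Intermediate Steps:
C(v) = -6600 + 132*v (C(v) = (-50 + v)*132 = -6600 + 132*v)
P(g, L) = 108 + 3*L + 3*g (P(g, L) = 3*((g + L) + 36) = 3*((L + g) + 36) = 3*(36 + L + g) = 108 + 3*L + 3*g)
(25356 + 27286)*(C(53) + P(-109, 224)) = (25356 + 27286)*((-6600 + 132*53) + (108 + 3*224 + 3*(-109))) = 52642*((-6600 + 6996) + (108 + 672 - 327)) = 52642*(396 + 453) = 52642*849 = 44693058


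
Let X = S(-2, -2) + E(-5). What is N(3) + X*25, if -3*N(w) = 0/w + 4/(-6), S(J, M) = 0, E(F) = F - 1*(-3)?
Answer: -448/9 ≈ -49.778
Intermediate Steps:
E(F) = 3 + F (E(F) = F + 3 = 3 + F)
N(w) = 2/9 (N(w) = -(0/w + 4/(-6))/3 = -(0 + 4*(-⅙))/3 = -(0 - ⅔)/3 = -⅓*(-⅔) = 2/9)
X = -2 (X = 0 + (3 - 5) = 0 - 2 = -2)
N(3) + X*25 = 2/9 - 2*25 = 2/9 - 50 = -448/9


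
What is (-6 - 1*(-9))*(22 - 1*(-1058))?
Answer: 3240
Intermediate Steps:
(-6 - 1*(-9))*(22 - 1*(-1058)) = (-6 + 9)*(22 + 1058) = 3*1080 = 3240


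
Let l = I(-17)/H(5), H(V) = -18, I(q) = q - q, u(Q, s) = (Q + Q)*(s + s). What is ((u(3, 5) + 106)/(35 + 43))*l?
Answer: 0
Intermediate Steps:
u(Q, s) = 4*Q*s (u(Q, s) = (2*Q)*(2*s) = 4*Q*s)
I(q) = 0
l = 0 (l = 0/(-18) = 0*(-1/18) = 0)
((u(3, 5) + 106)/(35 + 43))*l = ((4*3*5 + 106)/(35 + 43))*0 = ((60 + 106)/78)*0 = (166*(1/78))*0 = (83/39)*0 = 0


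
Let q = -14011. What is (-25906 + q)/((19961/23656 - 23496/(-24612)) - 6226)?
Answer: 1936711208152/301988648597 ≈ 6.4132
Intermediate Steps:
(-25906 + q)/((19961/23656 - 23496/(-24612)) - 6226) = (-25906 - 14011)/((19961/23656 - 23496/(-24612)) - 6226) = -39917/((19961*(1/23656) - 23496*(-1/24612)) - 6226) = -39917/((19961/23656 + 1958/2051) - 6226) = -39917/(87258459/48518456 - 6226) = -39917/(-301988648597/48518456) = -39917*(-48518456/301988648597) = 1936711208152/301988648597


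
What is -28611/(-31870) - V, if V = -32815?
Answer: 1045842661/31870 ≈ 32816.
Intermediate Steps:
-28611/(-31870) - V = -28611/(-31870) - 1*(-32815) = -28611*(-1/31870) + 32815 = 28611/31870 + 32815 = 1045842661/31870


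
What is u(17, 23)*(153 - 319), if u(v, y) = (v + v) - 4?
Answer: -4980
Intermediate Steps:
u(v, y) = -4 + 2*v (u(v, y) = 2*v - 4 = -4 + 2*v)
u(17, 23)*(153 - 319) = (-4 + 2*17)*(153 - 319) = (-4 + 34)*(-166) = 30*(-166) = -4980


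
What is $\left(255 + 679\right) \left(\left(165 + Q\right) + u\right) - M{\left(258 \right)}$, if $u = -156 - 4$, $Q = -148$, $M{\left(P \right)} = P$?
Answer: $-133820$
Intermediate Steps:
$u = -160$
$\left(255 + 679\right) \left(\left(165 + Q\right) + u\right) - M{\left(258 \right)} = \left(255 + 679\right) \left(\left(165 - 148\right) - 160\right) - 258 = 934 \left(17 - 160\right) - 258 = 934 \left(-143\right) - 258 = -133562 - 258 = -133820$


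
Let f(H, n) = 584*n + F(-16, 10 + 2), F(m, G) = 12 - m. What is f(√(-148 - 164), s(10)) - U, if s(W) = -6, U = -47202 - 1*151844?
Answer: 195570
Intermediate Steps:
U = -199046 (U = -47202 - 151844 = -199046)
f(H, n) = 28 + 584*n (f(H, n) = 584*n + (12 - 1*(-16)) = 584*n + (12 + 16) = 584*n + 28 = 28 + 584*n)
f(√(-148 - 164), s(10)) - U = (28 + 584*(-6)) - 1*(-199046) = (28 - 3504) + 199046 = -3476 + 199046 = 195570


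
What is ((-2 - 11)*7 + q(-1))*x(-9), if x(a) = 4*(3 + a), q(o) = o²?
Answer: 2160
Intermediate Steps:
x(a) = 12 + 4*a
((-2 - 11)*7 + q(-1))*x(-9) = ((-2 - 11)*7 + (-1)²)*(12 + 4*(-9)) = (-13*7 + 1)*(12 - 36) = (-91 + 1)*(-24) = -90*(-24) = 2160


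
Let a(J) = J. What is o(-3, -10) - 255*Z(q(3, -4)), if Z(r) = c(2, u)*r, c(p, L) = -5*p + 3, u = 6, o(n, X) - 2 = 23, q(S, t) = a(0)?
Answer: 25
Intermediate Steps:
q(S, t) = 0
o(n, X) = 25 (o(n, X) = 2 + 23 = 25)
c(p, L) = 3 - 5*p
Z(r) = -7*r (Z(r) = (3 - 5*2)*r = (3 - 10)*r = -7*r)
o(-3, -10) - 255*Z(q(3, -4)) = 25 - (-1785)*0 = 25 - 255*0 = 25 + 0 = 25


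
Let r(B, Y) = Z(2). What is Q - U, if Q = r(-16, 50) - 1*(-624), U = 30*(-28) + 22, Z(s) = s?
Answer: 1444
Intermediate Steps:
r(B, Y) = 2
U = -818 (U = -840 + 22 = -818)
Q = 626 (Q = 2 - 1*(-624) = 2 + 624 = 626)
Q - U = 626 - 1*(-818) = 626 + 818 = 1444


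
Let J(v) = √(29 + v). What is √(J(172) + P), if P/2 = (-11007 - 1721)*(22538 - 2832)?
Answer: √(-501635936 + √201) ≈ 22397.0*I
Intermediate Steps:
P = -501635936 (P = 2*((-11007 - 1721)*(22538 - 2832)) = 2*(-12728*19706) = 2*(-250817968) = -501635936)
√(J(172) + P) = √(√(29 + 172) - 501635936) = √(√201 - 501635936) = √(-501635936 + √201)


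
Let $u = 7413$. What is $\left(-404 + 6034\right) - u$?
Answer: $-1783$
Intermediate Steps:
$\left(-404 + 6034\right) - u = \left(-404 + 6034\right) - 7413 = 5630 - 7413 = -1783$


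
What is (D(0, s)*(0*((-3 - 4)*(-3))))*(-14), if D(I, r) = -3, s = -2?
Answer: 0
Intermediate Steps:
(D(0, s)*(0*((-3 - 4)*(-3))))*(-14) = -0*(-3 - 4)*(-3)*(-14) = -0*(-7*(-3))*(-14) = -0*21*(-14) = -3*0*(-14) = 0*(-14) = 0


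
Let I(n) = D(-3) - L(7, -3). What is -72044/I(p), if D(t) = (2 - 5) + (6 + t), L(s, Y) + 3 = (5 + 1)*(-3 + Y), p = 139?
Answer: -72044/39 ≈ -1847.3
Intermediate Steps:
L(s, Y) = -21 + 6*Y (L(s, Y) = -3 + (5 + 1)*(-3 + Y) = -3 + 6*(-3 + Y) = -3 + (-18 + 6*Y) = -21 + 6*Y)
D(t) = 3 + t (D(t) = -3 + (6 + t) = 3 + t)
I(n) = 39 (I(n) = (3 - 3) - (-21 + 6*(-3)) = 0 - (-21 - 18) = 0 - 1*(-39) = 0 + 39 = 39)
-72044/I(p) = -72044/39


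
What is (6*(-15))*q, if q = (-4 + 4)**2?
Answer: 0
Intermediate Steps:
q = 0 (q = 0**2 = 0)
(6*(-15))*q = (6*(-15))*0 = -90*0 = 0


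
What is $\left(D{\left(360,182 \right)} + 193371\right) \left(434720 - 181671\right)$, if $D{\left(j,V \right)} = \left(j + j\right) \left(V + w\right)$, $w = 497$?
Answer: $172642933299$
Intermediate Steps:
$D{\left(j,V \right)} = 2 j \left(497 + V\right)$ ($D{\left(j,V \right)} = \left(j + j\right) \left(V + 497\right) = 2 j \left(497 + V\right)$)
$\left(D{\left(360,182 \right)} + 193371\right) \left(434720 - 181671\right) = \left(2 \cdot 360 \left(497 + 182\right) + 193371\right) \left(434720 - 181671\right) = \left(2 \cdot 360 \cdot 679 + 193371\right) 253049 = \left(488880 + 193371\right) 253049 = 682251 \cdot 253049 = 172642933299$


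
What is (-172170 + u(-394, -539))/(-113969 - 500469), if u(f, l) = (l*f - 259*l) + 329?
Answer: -90063/307219 ≈ -0.29316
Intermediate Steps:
u(f, l) = 329 - 259*l + f*l (u(f, l) = (f*l - 259*l) + 329 = (-259*l + f*l) + 329 = 329 - 259*l + f*l)
(-172170 + u(-394, -539))/(-113969 - 500469) = (-172170 + (329 - 259*(-539) - 394*(-539)))/(-113969 - 500469) = (-172170 + (329 + 139601 + 212366))/(-614438) = (-172170 + 352296)*(-1/614438) = 180126*(-1/614438) = -90063/307219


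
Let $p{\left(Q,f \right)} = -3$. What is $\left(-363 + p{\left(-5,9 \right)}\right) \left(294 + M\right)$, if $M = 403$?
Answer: $-255102$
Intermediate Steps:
$\left(-363 + p{\left(-5,9 \right)}\right) \left(294 + M\right) = \left(-363 - 3\right) \left(294 + 403\right) = \left(-366\right) 697 = -255102$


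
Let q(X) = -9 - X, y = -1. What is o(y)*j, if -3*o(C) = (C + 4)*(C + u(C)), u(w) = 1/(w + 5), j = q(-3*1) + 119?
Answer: 339/4 ≈ 84.750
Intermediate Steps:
j = 113 (j = (-9 - (-3)) + 119 = (-9 - 1*(-3)) + 119 = (-9 + 3) + 119 = -6 + 119 = 113)
u(w) = 1/(5 + w)
o(C) = -(4 + C)*(C + 1/(5 + C))/3 (o(C) = -(C + 4)*(C + 1/(5 + C))/3 = -(4 + C)*(C + 1/(5 + C))/3)
o(y)*j = ((-4 - 1*(-1) - (-4 - 1*(-1))*(5 - 1))/(3*(5 - 1)))*113 = ((1/3)*(-4 + 1 - 1*(-4 + 1)*4)/4)*113 = ((1/3)*(1/4)*(-4 + 1 - 1*(-3)*4))*113 = ((1/3)*(1/4)*(-4 + 1 + 12))*113 = ((1/3)*(1/4)*9)*113 = (3/4)*113 = 339/4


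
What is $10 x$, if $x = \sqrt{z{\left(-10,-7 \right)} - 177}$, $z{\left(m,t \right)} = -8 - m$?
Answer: $50 i \sqrt{7} \approx 132.29 i$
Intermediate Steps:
$x = 5 i \sqrt{7}$ ($x = \sqrt{\left(-8 - -10\right) - 177} = \sqrt{\left(-8 + 10\right) - 177} = \sqrt{2 - 177} = \sqrt{-175} = 5 i \sqrt{7} \approx 13.229 i$)
$10 x = 10 \cdot 5 i \sqrt{7} = 50 i \sqrt{7}$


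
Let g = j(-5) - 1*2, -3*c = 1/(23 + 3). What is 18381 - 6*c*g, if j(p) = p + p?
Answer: 238941/13 ≈ 18380.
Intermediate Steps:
j(p) = 2*p
c = -1/78 (c = -1/(3*(23 + 3)) = -⅓/26 = -⅓*1/26 = -1/78 ≈ -0.012821)
g = -12 (g = 2*(-5) - 1*2 = -10 - 2 = -12)
18381 - 6*c*g = 18381 - 6*(-1/78)*(-12) = 18381 - (-1)*(-12)/13 = 18381 - 1*12/13 = 18381 - 12/13 = 238941/13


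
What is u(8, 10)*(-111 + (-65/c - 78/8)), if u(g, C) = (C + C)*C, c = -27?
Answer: -639050/27 ≈ -23669.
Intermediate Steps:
u(g, C) = 2*C² (u(g, C) = (2*C)*C = 2*C²)
u(8, 10)*(-111 + (-65/c - 78/8)) = (2*10²)*(-111 + (-65/(-27) - 78/8)) = (2*100)*(-111 + (-65*(-1/27) - 78*⅛)) = 200*(-111 + (65/27 - 39/4)) = 200*(-111 - 793/108) = 200*(-12781/108) = -639050/27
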